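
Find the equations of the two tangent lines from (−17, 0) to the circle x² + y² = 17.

x + 4y = −17 and x − 4y = −17

Write the tangent as mx − y + (0 − m·(−17)) = 0 and set its distance from the centre to √17:
(17m − (0))² = 17(m² + 1)
16m² − 1 = 0, so m = −1/4 or m = 1/4.
Through (−17, 0) these give x + 4y = −17 and x − 4y = −17.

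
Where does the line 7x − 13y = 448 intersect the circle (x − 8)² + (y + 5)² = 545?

Express y = (−448 + 7x)/13 and substitute into the circle:
218x² − 8066x + 65400 = 0  ⟹  x² − 37x + 300 = 0
x = 25 or x = 12, giving (25, −21) and (12, −28).

(12, −28) and (25, −21)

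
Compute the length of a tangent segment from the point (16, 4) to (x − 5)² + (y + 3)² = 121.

7

Centre (5, −3), r² = 121. |PO|² = (11)² + (7)² = 170.
The tangent meets the radius at right angles, so tangent² = |PO|² − r² = 170 − 121 = 49.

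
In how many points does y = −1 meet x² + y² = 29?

Substituting the line into the circle gives x² − 28 = 0.
Δ = 0 − (−112) = 112.
Two real roots: the line is a secant.

2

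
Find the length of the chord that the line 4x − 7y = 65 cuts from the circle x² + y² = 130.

2√65

Centre (0, 0), r² = 130. Perpendicular distance d from centre to line = |−65| / √65 = 65/√65.
Half the chord is √(r² − d²) = √(65), so the full chord is 2√65.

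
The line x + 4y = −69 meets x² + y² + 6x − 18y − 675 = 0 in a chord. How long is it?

Express y = (−69 − x)/4 and substitute into the circle:
17x² + 306x − 1071 = 0  ⟹  x² + 18x − 63 = 0
x = 3 or x = −21, giving (3, −18) and (−21, −12).
Chord length = distance between (3, −18) and (−21, −12) = √612 = 6√17.

6√17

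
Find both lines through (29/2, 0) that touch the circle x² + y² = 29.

Let a tangent through (29/2, 0) have slope m. Its distance from (0, 0) must equal √29:
(−29/2m − (0))² = 29(m² + 1)
25m² − 4 = 0, so m = 2/5 or m = −2/5.
With m = 2/5: 2x − 5y = 29. With m = −2/5: 2x + 5y = 29.

2x − 5y = 29 and 2x + 5y = 29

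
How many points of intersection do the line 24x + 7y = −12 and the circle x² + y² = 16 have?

d² = (24·0 + 7·0 − (−12))²/625 = 144/625; r² = 16.
Since d² < r², the line cuts the circle twice.

2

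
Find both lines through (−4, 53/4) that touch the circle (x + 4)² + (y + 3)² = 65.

Let a tangent through (−4, 53/4) have slope m. Its distance from (−4, −3) must equal √65:
[m·(0) − (−65/4)]² = 65(m² + 1)
16m² − 49 = 0, so m = 7/4 or m = −7/4.
With m = 7/4: 7x − 4y = −81. With m = −7/4: 7x + 4y = 25.

7x − 4y = −81 and 7x + 4y = 25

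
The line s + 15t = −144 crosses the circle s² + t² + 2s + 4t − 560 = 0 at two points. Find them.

(−24, −8) and (21, −11)

Substitute t = (−144 − s)/15:
226s² + 678s − 113904 = 0  ⟹  s² + 3s − 504 = 0
s = 21 or s = −24, giving (21, −11) and (−24, −8).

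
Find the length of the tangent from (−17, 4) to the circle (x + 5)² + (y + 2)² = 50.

√130

With centre O = (−5, −2), |OP|² = 180 and r² = 50.
The tangent meets the radius at right angles, so tangent² = |PO|² − r² = 180 − 50 = 130.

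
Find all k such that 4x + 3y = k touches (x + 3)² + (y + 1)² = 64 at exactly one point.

k = −55 or k = 25

For a tangent, require d(centre, line) = r = 8.
|4·(−3) + 3·(−1) − k| / √25 = 8
|k − (−15)| = 8·5, so k = 25 or k = −55.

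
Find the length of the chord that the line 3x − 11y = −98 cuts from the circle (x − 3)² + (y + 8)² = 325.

Centre (3, −8), r² = 325. Perpendicular distance d from centre to line = |195| / √130 = 195/√130.
Half the chord is √(r² − d²) = √(65/2), so the full chord is √130.

√130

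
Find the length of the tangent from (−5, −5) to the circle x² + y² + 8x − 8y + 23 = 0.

√73

Centre (−4, 4), r² = 9. |PO|² = (−1)² + (−9)² = 82.
By the tangent–radius right angle, tangent length = √(|PO|² − r²) = √73.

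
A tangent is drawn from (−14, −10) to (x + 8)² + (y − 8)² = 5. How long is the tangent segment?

With centre O = (−8, 8), |OP|² = 360 and r² = 5.
The tangent meets the radius at right angles, so tangent² = |PO|² − r² = 360 − 5 = 355.

√355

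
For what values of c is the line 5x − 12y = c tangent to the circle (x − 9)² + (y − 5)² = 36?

c = −93 or c = 63

The line touches the circle iff its distance from (9, 5) is 6:
|5·9 − 12·5 − c| / √169 = 6
|c − (−15)| = 6·13, so c = 63 or c = −93.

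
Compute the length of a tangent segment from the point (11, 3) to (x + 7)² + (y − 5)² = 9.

√319

The centre is (−7, 5) and r = 3. The square of the distance from P to the centre is 324 + 4 = 328.
By the tangent–radius right angle, tangent length = √(|PO|² − r²) = √319.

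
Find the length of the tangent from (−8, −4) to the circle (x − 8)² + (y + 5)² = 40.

√217

With centre O = (8, −5), |OP|² = 257 and r² = 40.
By the tangent–radius right angle, tangent length = √(|PO|² − r²) = √217.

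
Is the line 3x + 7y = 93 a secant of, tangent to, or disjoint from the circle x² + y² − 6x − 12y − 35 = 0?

Centre (3, 6), r² = 80. Distance² from centre to line = (−42)²/58 = 882/29.
Since d² < r², the line cuts the circle twice.

secant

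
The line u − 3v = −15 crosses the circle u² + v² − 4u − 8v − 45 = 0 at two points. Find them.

Substitute v = (15 + u)/3:
10u² − 30u − 540 = 0  ⟹  u² − 3u − 54 = 0
u = 9 or u = −6, giving (9, 8) and (−6, 3).

(−6, 3) and (9, 8)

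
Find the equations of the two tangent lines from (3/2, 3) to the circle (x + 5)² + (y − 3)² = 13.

2x − 3y = −6 and 2x + 3y = 12

Write the tangent as mx − y + (3 − m·(3/2)) = 0 and set its distance from the centre to √13:
(−13/2m − (0))² = 13(m² + 1)
9m² − 4 = 0, so m = 2/3 or m = −2/3.
With m = 2/3: 2x − 3y = −6. With m = −2/3: 2x + 3y = 12.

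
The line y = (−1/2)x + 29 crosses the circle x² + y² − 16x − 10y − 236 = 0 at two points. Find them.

(14, 22) and (18, 20)

Substitute y = (58 − x)/2:
5x² − 160x + 1260 = 0  ⟹  x² − 32x + 252 = 0
x = 18 or x = 14, giving (18, 20) and (14, 22).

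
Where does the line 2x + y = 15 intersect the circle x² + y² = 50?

(5, 5) and (7, 1)

Express y = −2x + 15 and substitute into the circle:
5x² − 60x + 175 = 0  ⟹  x² − 12x + 35 = 0
x = 7 or x = 5, giving (7, 1) and (5, 5).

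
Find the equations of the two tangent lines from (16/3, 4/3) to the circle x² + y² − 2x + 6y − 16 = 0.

Write the tangent as mx − y + (4/3 − m·(16/3)) = 0 and set its distance from the centre to √26:
(−13/3m − (−13/3))² = 26(m² + 1)
5m² + 26m + 5 = 0, so m = −5 or m = −1/5.
With m = −5: 5x + y = 28. With m = −1/5: x + 5y = 12.

5x + y = 28 and x + 5y = 12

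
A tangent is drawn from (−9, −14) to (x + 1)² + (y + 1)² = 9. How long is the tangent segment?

Centre (−1, −1), r² = 9. |PO|² = (−8)² + (−13)² = 233.
By the tangent–radius right angle, tangent length = √(|PO|² − r²) = √224 = 4√14.

4√14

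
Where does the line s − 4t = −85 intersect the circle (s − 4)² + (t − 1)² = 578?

Express t = (85 + s)/4 and substitute into the circle:
17s² + 34s − 2431 = 0  ⟹  s² + 2s − 143 = 0
s = 11 or s = −13, giving (11, 24) and (−13, 18).

(−13, 18) and (11, 24)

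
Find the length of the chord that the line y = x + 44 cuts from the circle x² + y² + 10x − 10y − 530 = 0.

From the line, y = x + 44. Substituting:
2x² + 88x + 966 = 0  ⟹  x² + 44x + 483 = 0
x = −21 or x = −23, giving (−21, 23) and (−23, 21).
Chord length = distance between (−21, 23) and (−23, 21) = √8 = 2√2.

2√2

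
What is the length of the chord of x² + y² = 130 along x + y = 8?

Centre (0, 0), r² = 130. Perpendicular distance d from centre to line = |−8| / √2 = 8/√2.
Half the chord is √(r² − d²) = √(98), so the full chord is 14√2.

14√2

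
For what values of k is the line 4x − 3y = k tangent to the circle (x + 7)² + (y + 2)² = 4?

For a tangent, require d(centre, line) = r = 2.
|4·(−7) − 3·(−2) − k| / √25 = 2
|k − (−22)| = 2·5, so k = −12 or k = −32.

k = −32 or k = −12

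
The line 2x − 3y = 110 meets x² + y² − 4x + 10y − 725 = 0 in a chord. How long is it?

The distance from (2, −5) to the line is 91/√13, and r² = 754.
Half the chord is √(r² − d²) = √(117), so the full chord is 6√13.

6√13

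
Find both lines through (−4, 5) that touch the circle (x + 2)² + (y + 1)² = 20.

Let a tangent through (−4, 5) have slope m. Its distance from (−2, −1) must equal 2√5:
[m·(2) − (−6)]² = 20(m² + 1)
2m² − 3m − 2 = 0, so m = 2 or m = −1/2.
With m = 2: 2x − y = −13. With m = −1/2: x + 2y = 6.

2x − y = −13 and x + 2y = 6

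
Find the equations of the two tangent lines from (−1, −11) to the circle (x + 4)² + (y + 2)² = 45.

Let a tangent through (−1, −11) have slope m. Its distance from (−4, −2) must equal 3√5:
(−3m − (9))² = 45(m² + 1)
2m² − 3m − 2 = 0, so m = −1/2 or m = 2.
Through (−1, −11) these give x + 2y = −23 and 2x − y = 9.

x + 2y = −23 and 2x − y = 9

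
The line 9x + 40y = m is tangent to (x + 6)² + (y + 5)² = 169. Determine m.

m = −787 or m = 279

The line touches the circle iff its distance from (−6, −5) is 13:
|9·(−6) + 40·(−5) − m| / √1681 = 13
|m − (−254)| = 13·41, so m = 279 or m = −787.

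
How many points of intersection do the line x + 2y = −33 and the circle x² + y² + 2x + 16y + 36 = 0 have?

0

d² = (1·(−1) + 2·(−8) − (−33))²/5 = 256/5; r² = 29.
Since d² > r², the line lies outside the circle.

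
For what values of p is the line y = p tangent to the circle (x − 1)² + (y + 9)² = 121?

p = −20 or p = 2

Tangency holds when the distance from the centre (1, −9) to the line equals the radius 11:
|0·1 + 1·(−9) − p| / √1 = 11
|p − (−9)| = 11, so p = 2 or p = −20.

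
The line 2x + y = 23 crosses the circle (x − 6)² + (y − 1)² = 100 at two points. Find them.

(6, 11) and (14, −5)

Substitute y = −2x + 23:
5x² − 100x + 420 = 0  ⟹  x² − 20x + 84 = 0
x = 14 or x = 6, giving (14, −5) and (6, 11).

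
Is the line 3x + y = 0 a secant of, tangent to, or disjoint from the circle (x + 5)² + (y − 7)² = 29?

secant

Substituting the line into the circle gives 10x² + 52x + 45 = 0.
Discriminant = (52)² − 4·10·(45) = 904 > 0.
Two real roots: the line is a secant.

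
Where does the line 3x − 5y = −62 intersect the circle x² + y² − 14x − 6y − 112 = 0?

(−4, 10) and (6, 16)

From the line, y = (62 + 3x)/5. Substituting:
34x² − 68x − 816 = 0  ⟹  x² − 2x − 24 = 0
x = 6 or x = −4, giving (6, 16) and (−4, 10).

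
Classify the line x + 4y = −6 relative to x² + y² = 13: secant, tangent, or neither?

secant

Centre (0, 0), r² = 13. Distance² from centre to line = (6)²/17 = 36/17.
Since d² < r², the line cuts the circle twice.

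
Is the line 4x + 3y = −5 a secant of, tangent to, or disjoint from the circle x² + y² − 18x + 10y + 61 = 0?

d² = (4·9 + 3·(−5) − (−5))²/25 = 676/25; r² = 45.
Since d² < r², the line cuts the circle twice.

secant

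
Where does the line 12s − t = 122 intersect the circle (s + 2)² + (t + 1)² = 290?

(9, −14) and (11, 10)

Substitute t = 12s − 122:
145s² − 2900s + 14355 = 0  ⟹  s² − 20s + 99 = 0
s = 11 or s = 9, giving (11, 10) and (9, −14).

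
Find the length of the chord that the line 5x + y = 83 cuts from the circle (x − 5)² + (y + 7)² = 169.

The distance from (5, −7) to the line is 65/√26, and r² = 169.
Half the chord is √(r² − d²) = √(13/2), so the full chord is √26.

√26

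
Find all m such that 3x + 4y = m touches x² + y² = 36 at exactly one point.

m = −30 or m = 30

Tangency holds when the distance from the centre (0, 0) to the line equals the radius 6:
|3·0 + 4·0 − m| / √25 = 6
|m| = 6·5, so m = 30 or m = −30.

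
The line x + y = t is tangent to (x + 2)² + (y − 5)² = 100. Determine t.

t = 3 ± 10√2

Tangency holds when the distance from the centre (−2, 5) to the line equals the radius 10:
|1·(−2) + 1·5 − t| / √2 = 10
|t − (3)| = 10√2.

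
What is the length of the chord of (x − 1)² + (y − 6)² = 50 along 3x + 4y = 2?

10

Express y = (2 − 3x)/4 and substitute into the circle:
25x² + 100x − 300 = 0  ⟹  x² + 4x − 12 = 0
x = 2 or x = −6, giving (2, −1) and (−6, 5).
|(2, −1) − (−6, 5)| = √((8)² + (−6)²) = 10.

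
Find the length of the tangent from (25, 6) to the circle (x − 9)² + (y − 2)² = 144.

8√2

Centre (9, 2), r² = 144. |PO|² = (16)² + (4)² = 272.
By the tangent–radius right angle, tangent length = √(|PO|² − r²) = √128 = 8√2.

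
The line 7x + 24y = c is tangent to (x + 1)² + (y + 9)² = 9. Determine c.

c = −298 or c = −148

The line touches the circle iff its distance from (−1, −9) is 3:
|7·(−1) + 24·(−9) − c| / √625 = 3
|c − (−223)| = 3·25, so c = −148 or c = −298.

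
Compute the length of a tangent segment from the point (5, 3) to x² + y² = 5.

The centre is (0, 0) and r = √5. The square of the distance from P to the centre is 25 + 9 = 34.
Power of the point: PT² = |PO|² − r² = 29, so PT = √29.

√29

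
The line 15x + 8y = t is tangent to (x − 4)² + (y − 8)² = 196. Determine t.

t = −114 or t = 362

For a tangent, require d(centre, line) = r = 14.
|15·4 + 8·8 − t| / √289 = 14
|t − (124)| = 14·17, so t = 362 or t = −114.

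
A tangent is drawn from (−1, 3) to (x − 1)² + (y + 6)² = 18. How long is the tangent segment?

√67

The centre is (1, −6) and r = 3√2. The square of the distance from P to the centre is 4 + 81 = 85.
The tangent meets the radius at right angles, so tangent² = |PO|² − r² = 85 − 18 = 67.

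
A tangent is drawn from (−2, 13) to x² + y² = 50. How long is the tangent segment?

√123

With centre O = (0, 0), |OP|² = 173 and r² = 50.
The tangent meets the radius at right angles, so tangent² = |PO|² − r² = 173 − 50 = 123.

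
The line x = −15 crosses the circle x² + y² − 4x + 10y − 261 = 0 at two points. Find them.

The line gives x = −15. Substituting into the circle:
y² + 10y + 24 = 0
y = −4 or y = −6, giving (−15, −4) and (−15, −6).

(−15, −6) and (−15, −4)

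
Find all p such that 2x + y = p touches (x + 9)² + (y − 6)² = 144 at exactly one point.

Tangency holds when the distance from the centre (−9, 6) to the line equals the radius 12:
|2·(−9) + 1·6 − p| / √5 = 12
|p − (−12)| = 12√5.

p = −12 ± 12√5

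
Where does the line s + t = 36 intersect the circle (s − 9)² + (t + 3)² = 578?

(16, 20) and (32, 4)

From the line, t = −s + 36. Substituting:
2s² − 96s + 1024 = 0  ⟹  s² − 48s + 512 = 0
s = 32 or s = 16, giving (32, 4) and (16, 20).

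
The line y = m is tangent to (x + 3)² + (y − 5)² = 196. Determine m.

m = −9 or m = 19

For a tangent, require d(centre, line) = r = 14.
|0·(−3) + 1·5 − m| / √1 = 14
|m − (5)| = 14, so m = 19 or m = −9.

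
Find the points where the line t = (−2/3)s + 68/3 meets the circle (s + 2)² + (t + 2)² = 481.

(7, 18) and (13, 14)

Substitute t = (68 − 2s)/3:
13s² − 260s + 1183 = 0  ⟹  s² − 20s + 91 = 0
s = 13 or s = 7, giving (13, 14) and (7, 18).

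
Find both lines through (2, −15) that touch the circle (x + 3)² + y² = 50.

A line y − (−15) = m(x − (2)) is tangent when its distance from (−3, 0) is 5√2:
(−5m − (15))² = 50(m² + 1)
m² − 6m − 7 = 0, so m = 7 or m = −1.
Through (2, −15) these give 7x − y = 29 and x + y = −13.

7x − y = 29 and x + y = −13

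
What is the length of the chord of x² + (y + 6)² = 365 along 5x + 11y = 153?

√146

From the line, y = (153 − 5x)/11. Substituting:
146x² − 2190x + 3796 = 0  ⟹  x² − 15x + 26 = 0
x = 13 or x = 2, giving (13, 8) and (2, 13).
|(13, 8) − (2, 13)| = √((11)² + (−5)²) = √146.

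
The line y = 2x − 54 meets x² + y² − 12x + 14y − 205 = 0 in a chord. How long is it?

Centre (6, −7), r² = 290. Perpendicular distance d from centre to line = |−35| / √5 = 35/√5.
Half the chord is √(r² − d²) = √(45), so the full chord is 6√5.

6√5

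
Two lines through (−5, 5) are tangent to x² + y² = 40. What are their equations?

3x − y = −20 and x − 3y = −20

Let a tangent through (−5, 5) have slope m. Its distance from (0, 0) must equal 2√10:
(5m − (−5))² = 40(m² + 1)
3m² − 10m + 3 = 0, so m = 3 or m = 1/3.
Through (−5, 5) these give 3x − y = −20 and x − 3y = −20.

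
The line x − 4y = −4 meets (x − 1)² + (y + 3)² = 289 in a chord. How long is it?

From the line, y = (4 + x)/4. Substituting:
17x² − 4352 = 0  ⟹  x² − 256 = 0
x = 16 or x = −16, giving (16, 5) and (−16, −3).
|(16, 5) − (−16, −3)| = √((32)² + (8)²) = 8√17.

8√17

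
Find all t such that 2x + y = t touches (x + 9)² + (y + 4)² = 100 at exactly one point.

t = −22 ± 10√5

The line touches the circle iff its distance from (−9, −4) is 10:
|2·(−9) + 1·(−4) − t| / √5 = 10
|t − (−22)| = 10√5.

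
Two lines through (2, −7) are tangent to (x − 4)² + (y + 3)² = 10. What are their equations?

3x + y = −1 and x − 3y = 23

Let a tangent through (2, −7) have slope m. Its distance from (4, −3) must equal √10:
(2m − (4))² = 10(m² + 1)
3m² + 8m − 3 = 0, so m = −3 or m = 1/3.
With m = −3: 3x + y = −1. With m = 1/3: x − 3y = 23.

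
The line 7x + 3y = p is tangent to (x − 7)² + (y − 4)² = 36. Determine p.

p = 61 ± 6√58

For a tangent, require d(centre, line) = r = 6.
|7·7 + 3·4 − p| / √58 = 6
|p − (61)| = 6√58.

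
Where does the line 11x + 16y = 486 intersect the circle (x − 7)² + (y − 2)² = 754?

From the line, y = (486 − 11x)/16. Substituting:
377x² − 13572x + 25636 = 0  ⟹  x² − 36x + 68 = 0
x = 34 or x = 2, giving (34, 7) and (2, 29).

(2, 29) and (34, 7)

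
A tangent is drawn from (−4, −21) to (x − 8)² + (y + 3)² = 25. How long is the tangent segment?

With centre O = (8, −3), |OP|² = 468 and r² = 25.
The tangent meets the radius at right angles, so tangent² = |PO|² − r² = 468 − 25 = 443.

√443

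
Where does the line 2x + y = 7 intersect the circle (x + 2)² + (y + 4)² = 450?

Express y = −2x + 7 and substitute into the circle:
5x² − 40x − 325 = 0  ⟹  x² − 8x − 65 = 0
x = 13 or x = −5, giving (13, −19) and (−5, 17).

(−5, 17) and (13, −19)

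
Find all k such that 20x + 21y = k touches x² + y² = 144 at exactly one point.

k = −348 or k = 348

The line touches the circle iff its distance from (0, 0) is 12:
|20·0 + 21·0 − k| / √841 = 12
|k| = 12·29, so k = 348 or k = −348.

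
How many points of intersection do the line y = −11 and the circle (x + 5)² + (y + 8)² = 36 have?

d² = (0·(−5) + 1·(−8) − (−11))² = 9; r² = 36.
Since d² < r², the line cuts the circle twice.

2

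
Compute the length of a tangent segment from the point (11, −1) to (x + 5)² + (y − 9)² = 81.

5√11

With centre O = (−5, 9), |OP|² = 356 and r² = 81.
The tangent meets the radius at right angles, so tangent² = |PO|² − r² = 356 − 81 = 275.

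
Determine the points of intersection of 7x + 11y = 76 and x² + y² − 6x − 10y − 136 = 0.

(−8, 12) and (14, −2)

From the line, y = (76 − 7x)/11. Substituting:
170x² − 1020x − 19040 = 0  ⟹  x² − 6x − 112 = 0
x = 14 or x = −8, giving (14, −2) and (−8, 12).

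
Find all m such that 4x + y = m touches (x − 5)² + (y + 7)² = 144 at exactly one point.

m = 13 ± 12√17

Tangency holds when the distance from the centre (5, −7) to the line equals the radius 12:
|4·5 + 1·(−7) − m| / √17 = 12
|m − (13)| = 12√17.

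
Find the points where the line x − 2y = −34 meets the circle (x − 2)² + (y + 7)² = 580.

(−16, 9) and (0, 17)

Express y = (34 + x)/2 and substitute into the circle:
5x² + 80x = 0  ⟹  x² + 16x = 0
x = 0 or x = −16, giving (0, 17) and (−16, 9).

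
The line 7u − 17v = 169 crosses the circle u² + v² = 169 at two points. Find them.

(−5, −12) and (12, −5)

Substitute v = (−169 + 7u)/17:
338u² − 2366u − 20280 = 0  ⟹  u² − 7u − 60 = 0
u = 12 or u = −5, giving (12, −5) and (−5, −12).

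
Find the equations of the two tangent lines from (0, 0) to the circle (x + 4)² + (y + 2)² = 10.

Let a tangent through (0, 0) have slope m. Its distance from (−4, −2) must equal √10:
(−4m − (−2))² = 10(m² + 1)
3m² − 8m − 3 = 0, so m = 3 or m = −1/3.
With m = 3: 3x − y = 0. With m = −1/3: x + 3y = 0.

3x − y = 0 and x + 3y = 0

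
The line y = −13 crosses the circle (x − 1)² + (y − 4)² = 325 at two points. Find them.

(−5, −13) and (7, −13)

From the line, y = −13. Substituting:
x² − 2x − 35 = 0
x = 7 or x = −5, giving (7, −13) and (−5, −13).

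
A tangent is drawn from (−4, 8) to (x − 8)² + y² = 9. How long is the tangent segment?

√199

With centre O = (8, 0), |OP|² = 208 and r² = 9.
The tangent meets the radius at right angles, so tangent² = |PO|² − r² = 208 − 9 = 199.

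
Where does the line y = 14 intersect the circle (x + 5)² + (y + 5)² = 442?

(−14, 14) and (4, 14)

Substitute y = 14:
x² + 10x − 56 = 0
x = 4 or x = −14, giving (4, 14) and (−14, 14).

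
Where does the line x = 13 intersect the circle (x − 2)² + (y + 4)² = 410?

(13, −21) and (13, 13)

The line gives x = 13. Substituting into the circle:
y² + 8y − 273 = 0
y = 13 or y = −21, giving (13, 13) and (13, −21).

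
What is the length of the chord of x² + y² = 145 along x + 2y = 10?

Express y = (10 − x)/2 and substitute into the circle:
5x² − 20x − 480 = 0  ⟹  x² − 4x − 96 = 0
x = 12 or x = −8, giving (12, −1) and (−8, 9).
|(12, −1) − (−8, 9)| = √((20)² + (−10)²) = 10√5.

10√5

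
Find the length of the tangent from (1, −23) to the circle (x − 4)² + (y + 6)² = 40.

√258

Centre (4, −6), r² = 40. |PO|² = (−3)² + (−17)² = 298.
The tangent meets the radius at right angles, so tangent² = |PO|² − r² = 298 − 40 = 258.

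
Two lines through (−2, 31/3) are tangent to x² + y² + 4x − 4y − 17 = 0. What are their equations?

A line y − (31/3) = m(x − (−2)) is tangent when its distance from (−2, 2) is 5:
(0m − (−25/3))² = 25(m² + 1)
9m² − 16 = 0, so m = −4/3 or m = 4/3.
Through (−2, 31/3) these give 4x + 3y = 23 and 4x − 3y = −39.

4x + 3y = 23 and 4x − 3y = −39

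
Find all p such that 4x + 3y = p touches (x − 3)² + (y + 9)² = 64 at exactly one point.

For a tangent, require d(centre, line) = r = 8.
|4·3 + 3·(−9) − p| / √25 = 8
|p − (−15)| = 8·5, so p = 25 or p = −55.

p = −55 or p = 25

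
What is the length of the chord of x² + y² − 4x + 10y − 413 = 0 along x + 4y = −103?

Substitute y = (−103 − x)/4:
17x² + 102x − 119 = 0  ⟹  x² + 6x − 7 = 0
x = 1 or x = −7, giving (1, −26) and (−7, −24).
Chord length = distance between (1, −26) and (−7, −24) = √68 = 2√17.

2√17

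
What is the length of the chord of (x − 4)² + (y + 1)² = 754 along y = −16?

Centre (4, −1), r² = 754. Perpendicular distance d from centre to line = |15| / √1 = 15.
Chord = 2√(r² − d²) = 2·√(529) = 46.

46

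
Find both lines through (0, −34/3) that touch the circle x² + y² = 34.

Let a tangent through (0, −34/3) have slope m. Its distance from (0, 0) must equal √34:
(0m − (34/3))² = 34(m² + 1)
9m² − 25 = 0, so m = 5/3 or m = −5/3.
With m = 5/3: 5x − 3y = 34. With m = −5/3: 5x + 3y = −34.

5x − 3y = 34 and 5x + 3y = −34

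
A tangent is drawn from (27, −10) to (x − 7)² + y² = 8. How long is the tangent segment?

With centre O = (7, 0), |OP|² = 500 and r² = 8.
The tangent meets the radius at right angles, so tangent² = |PO|² − r² = 500 − 8 = 492.

2√123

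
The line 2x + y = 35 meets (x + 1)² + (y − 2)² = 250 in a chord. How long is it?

2√5

The distance from (−1, 2) to the line is 35/√5, and r² = 250.
Chord = 2√(r² − d²) = 2·√(5) = 2√5.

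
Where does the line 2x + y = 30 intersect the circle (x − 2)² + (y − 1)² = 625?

Substitute y = −2x + 30:
5x² − 120x + 220 = 0  ⟹  x² − 24x + 44 = 0
x = 22 or x = 2, giving (22, −14) and (2, 26).

(2, 26) and (22, −14)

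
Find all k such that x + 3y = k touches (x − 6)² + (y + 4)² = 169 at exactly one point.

Tangency holds when the distance from the centre (6, −4) to the line equals the radius 13:
|1·6 + 3·(−4) − k| / √10 = 13
|k − (−6)| = 13√10.

k = −6 ± 13√10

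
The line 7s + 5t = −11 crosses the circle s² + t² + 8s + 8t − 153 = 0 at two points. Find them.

Substitute t = (−11 − 7s)/5:
74s² + 74s − 4144 = 0  ⟹  s² + s − 56 = 0
s = 7 or s = −8, giving (7, −12) and (−8, 9).

(−8, 9) and (7, −12)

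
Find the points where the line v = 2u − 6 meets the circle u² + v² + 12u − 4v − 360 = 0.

From the line, v = 2u − 6. Substituting:
5u² − 20u − 300 = 0  ⟹  u² − 4u − 60 = 0
u = 10 or u = −6, giving (10, 14) and (−6, −18).

(−6, −18) and (10, 14)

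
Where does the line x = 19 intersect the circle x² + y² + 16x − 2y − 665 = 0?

(19, 0) and (19, 2)

The line gives x = 19. Substituting into the circle:
y² − 2y = 0
y = 2 or y = 0, giving (19, 2) and (19, 0).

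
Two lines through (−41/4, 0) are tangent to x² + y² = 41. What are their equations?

A line y − (0) = m(x − (−41/4)) is tangent when its distance from (0, 0) is √41:
[m·(41/4) − (0)]² = 41(m² + 1)
25m² − 16 = 0, so m = 4/5 or m = −4/5.
With m = 4/5: 4x − 5y = −41. With m = −4/5: 4x + 5y = −41.

4x − 5y = −41 and 4x + 5y = −41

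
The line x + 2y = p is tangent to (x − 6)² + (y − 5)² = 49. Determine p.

p = 16 ± 7√5

The line touches the circle iff its distance from (6, 5) is 7:
|1·6 + 2·5 − p| / √5 = 7
|p − (16)| = 7√5.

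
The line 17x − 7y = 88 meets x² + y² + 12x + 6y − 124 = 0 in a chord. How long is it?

The distance from (−6, −3) to the line is 169/√338, and r² = 169.
Chord = 2√(r² − d²) = 2·√(169/2) = 13√2.

13√2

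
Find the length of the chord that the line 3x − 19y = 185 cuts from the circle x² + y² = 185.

√370

Express y = (−185 + 3x)/19 and substitute into the circle:
370x² − 1110x − 32560 = 0  ⟹  x² − 3x − 88 = 0
x = 11 or x = −8, giving (11, −8) and (−8, −11).
Chord length = distance between (11, −8) and (−8, −11) = √370 = √370.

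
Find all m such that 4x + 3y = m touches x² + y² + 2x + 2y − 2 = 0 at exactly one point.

Tangency holds when the distance from the centre (−1, −1) to the line equals the radius 2:
|4·(−1) + 3·(−1) − m| / √25 = 2
|m − (−7)| = 2·5, so m = 3 or m = −17.

m = −17 or m = 3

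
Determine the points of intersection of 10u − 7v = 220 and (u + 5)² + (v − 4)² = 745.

From the line, v = (−220 + 10u)/7. Substituting:
149u² − 4470u + 26224 = 0  ⟹  u² − 30u + 176 = 0
u = 22 or u = 8, giving (22, 0) and (8, −20).

(8, −20) and (22, 0)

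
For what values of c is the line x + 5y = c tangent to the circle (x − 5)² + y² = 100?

The line touches the circle iff its distance from (5, 0) is 10:
|1·5 + 5·0 − c| / √26 = 10
|c − (5)| = 10√26.

c = 5 ± 10√26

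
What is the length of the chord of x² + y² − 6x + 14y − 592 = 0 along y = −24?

38

Centre (3, −7), r² = 650. Perpendicular distance d from centre to line = |17| / √1 = 17.
Half the chord is √(r² − d²) = √(361), so the full chord is 38.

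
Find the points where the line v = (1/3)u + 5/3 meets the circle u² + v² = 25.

(−5, 0) and (4, 3)

Substitute v = (5 + u)/3:
10u² + 10u − 200 = 0  ⟹  u² + u − 20 = 0
u = 4 or u = −5, giving (4, 3) and (−5, 0).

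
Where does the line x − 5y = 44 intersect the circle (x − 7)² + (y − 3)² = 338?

Express y = (−44 + x)/5 and substitute into the circle:
26x² − 468x − 3744 = 0  ⟹  x² − 18x − 144 = 0
x = 24 or x = −6, giving (24, −4) and (−6, −10).

(−6, −10) and (24, −4)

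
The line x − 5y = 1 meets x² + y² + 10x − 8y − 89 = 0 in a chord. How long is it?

The distance from (−5, 4) to the line is 26/√26, and r² = 130.
Chord = 2√(r² − d²) = 2·√(104) = 4√26.

4√26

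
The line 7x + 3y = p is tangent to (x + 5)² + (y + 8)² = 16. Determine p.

The line touches the circle iff its distance from (−5, −8) is 4:
|7·(−5) + 3·(−8) − p| / √58 = 4
|p − (−59)| = 4√58.

p = −59 ± 4√58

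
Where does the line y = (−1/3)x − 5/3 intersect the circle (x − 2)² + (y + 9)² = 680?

Express y = (−5 − x)/3 and substitute into the circle:
10x² − 80x − 5600 = 0  ⟹  x² − 8x − 560 = 0
x = 28 or x = −20, giving (28, −11) and (−20, 5).

(−20, 5) and (28, −11)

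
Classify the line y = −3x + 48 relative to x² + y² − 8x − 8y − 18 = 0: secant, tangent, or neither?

Substituting the line into the circle gives 10x² − 272x + 1902 = 0.
Δ = 73984 − 76080 = −2096.
No real roots: the line does not meet the circle.

neither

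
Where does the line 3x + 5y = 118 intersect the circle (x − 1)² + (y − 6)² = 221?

(6, 20) and (11, 17)

From the line, y = (118 − 3x)/5. Substituting:
34x² − 578x + 2244 = 0  ⟹  x² − 17x + 66 = 0
x = 11 or x = 6, giving (11, 17) and (6, 20).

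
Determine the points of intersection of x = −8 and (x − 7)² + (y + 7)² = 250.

(−8, −12) and (−8, −2)

The line gives x = −8. Substituting into the circle:
y² + 14y + 24 = 0
y = −2 or y = −12, giving (−8, −2) and (−8, −12).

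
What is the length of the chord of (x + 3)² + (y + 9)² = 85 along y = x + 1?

Express y = x + 1 and substitute into the circle:
2x² + 26x + 24 = 0  ⟹  x² + 13x + 12 = 0
x = −1 or x = −12, giving (−1, 0) and (−12, −11).
|(−1, 0) − (−12, −11)| = √((11)² + (11)²) = 11√2.

11√2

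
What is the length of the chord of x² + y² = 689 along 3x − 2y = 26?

14√13

Substitute y = (−26 + 3x)/2:
13x² − 156x − 2080 = 0  ⟹  x² − 12x − 160 = 0
x = 20 or x = −8, giving (20, 17) and (−8, −25).
|(20, 17) − (−8, −25)| = √((28)² + (42)²) = 14√13.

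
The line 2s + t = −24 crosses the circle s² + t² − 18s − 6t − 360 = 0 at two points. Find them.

(−12, 0) and (−6, −12)

From the line, t = −2s − 24. Substituting:
5s² + 90s + 360 = 0  ⟹  s² + 18s + 72 = 0
s = −6 or s = −12, giving (−6, −12) and (−12, 0).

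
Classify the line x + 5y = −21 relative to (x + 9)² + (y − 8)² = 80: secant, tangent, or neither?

neither

Substituting the line into the circle gives 26x² + 572x + 3746 = 0.
Δ = 327184 − 389584 = −62400.
No real roots: the line does not meet the circle.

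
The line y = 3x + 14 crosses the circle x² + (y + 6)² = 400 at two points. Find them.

(−12, −22) and (0, 14)

Substitute y = 3x + 14:
10x² + 120x = 0  ⟹  x² + 12x = 0
x = 0 or x = −12, giving (0, 14) and (−12, −22).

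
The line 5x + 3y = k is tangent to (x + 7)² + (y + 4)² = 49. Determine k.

For a tangent, require d(centre, line) = r = 7.
|5·(−7) + 3·(−4) − k| / √34 = 7
|k − (−47)| = 7√34.

k = −47 ± 7√34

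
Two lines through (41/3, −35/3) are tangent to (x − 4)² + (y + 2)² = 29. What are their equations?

2x + 5y = −31 and 5x + 2y = 45

Let a tangent through (41/3, −35/3) have slope m. Its distance from (4, −2) must equal √29:
(−29/3m − (29/3))² = 29(m² + 1)
10m² + 29m + 10 = 0, so m = −2/5 or m = −5/2.
Through (41/3, −35/3) these give 2x + 5y = −31 and 5x + 2y = 45.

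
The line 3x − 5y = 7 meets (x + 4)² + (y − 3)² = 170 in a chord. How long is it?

4√34

From the line, y = (−7 + 3x)/5. Substituting:
34x² + 68x − 3366 = 0  ⟹  x² + 2x − 99 = 0
x = 9 or x = −11, giving (9, 4) and (−11, −8).
Chord length = distance between (9, 4) and (−11, −8) = √544 = 4√34.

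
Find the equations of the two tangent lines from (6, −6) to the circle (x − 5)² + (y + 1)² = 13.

3x − 2y = 30 and 2x + 3y = −6

A line y − (−6) = m(x − (6)) is tangent when its distance from (5, −1) is √13:
[m·(−1) − (5)]² = 13(m² + 1)
6m² − 5m − 6 = 0, so m = 3/2 or m = −2/3.
With m = 3/2: 3x − 2y = 30. With m = −2/3: 2x + 3y = −6.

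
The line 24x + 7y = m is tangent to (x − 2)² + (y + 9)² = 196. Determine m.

The line touches the circle iff its distance from (2, −9) is 14:
|24·2 + 7·(−9) − m| / √625 = 14
|m − (−15)| = 14·25, so m = 335 or m = −365.

m = −365 or m = 335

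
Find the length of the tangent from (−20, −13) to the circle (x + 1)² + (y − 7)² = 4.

Centre (−1, 7), r² = 4. |PO|² = (−19)² + (−20)² = 761.
The tangent meets the radius at right angles, so tangent² = |PO|² − r² = 761 − 4 = 757.

√757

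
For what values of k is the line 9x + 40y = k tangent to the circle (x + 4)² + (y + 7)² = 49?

For a tangent, require d(centre, line) = r = 7.
|9·(−4) + 40·(−7) − k| / √1681 = 7
|k − (−316)| = 7·41, so k = −29 or k = −603.

k = −603 or k = −29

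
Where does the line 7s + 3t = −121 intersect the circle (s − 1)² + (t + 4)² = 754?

(−22, 11) and (−4, −31)

From the line, t = (−121 − 7s)/3. Substituting:
58s² + 1508s + 5104 = 0  ⟹  s² + 26s + 88 = 0
s = −4 or s = −22, giving (−4, −31) and (−22, 11).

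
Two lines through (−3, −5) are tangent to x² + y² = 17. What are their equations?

A line y − (−5) = m(x − (−3)) is tangent when its distance from (0, 0) is √17:
(3m − (5))² = 17(m² + 1)
4m² + 15m − 4 = 0, so m = −4 or m = 1/4.
Through (−3, −5) these give 4x + y = −17 and x − 4y = 17.

4x + y = −17 and x − 4y = 17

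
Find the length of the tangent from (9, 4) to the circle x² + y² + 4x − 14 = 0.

With centre O = (−2, 0), |OP|² = 137 and r² = 18.
Power of the point: PT² = |PO|² − r² = 119, so PT = √119.

√119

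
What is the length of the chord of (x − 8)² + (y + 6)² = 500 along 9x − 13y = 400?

10√10

The distance from (8, −6) to the line is 250/√250, and r² = 500.
Half the chord is √(r² − d²) = √(250), so the full chord is 10√10.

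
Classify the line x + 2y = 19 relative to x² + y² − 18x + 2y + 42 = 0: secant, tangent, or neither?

secant

Centre (9, −1), r² = 40. Distance² from centre to line = (−12)²/5 = 144/5.
Since d² < r², the line cuts the circle twice.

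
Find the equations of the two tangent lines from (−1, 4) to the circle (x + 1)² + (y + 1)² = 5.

Write the tangent as mx − y + (4 − m·(−1)) = 0 and set its distance from the centre to √5:
[m·(0) − (−5)]² = 5(m² + 1)
m² − 4 = 0, so m = 2 or m = −2.
With m = 2: 2x − y = −6. With m = −2: 2x + y = 2.

2x − y = −6 and 2x + y = 2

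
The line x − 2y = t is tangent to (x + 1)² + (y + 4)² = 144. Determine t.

t = 7 ± 12√5

Tangency holds when the distance from the centre (−1, −4) to the line equals the radius 12:
|1·(−1) − 2·(−4) − t| / √5 = 12
|t − (7)| = 12√5.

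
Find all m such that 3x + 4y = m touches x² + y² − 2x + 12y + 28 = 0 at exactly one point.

m = −36 or m = −6

The line touches the circle iff its distance from (1, −6) is 3:
|3·1 + 4·(−6) − m| / √25 = 3
|m − (−21)| = 3·5, so m = −6 or m = −36.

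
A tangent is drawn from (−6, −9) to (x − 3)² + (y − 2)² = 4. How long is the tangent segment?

With centre O = (3, 2), |OP|² = 202 and r² = 4.
The tangent meets the radius at right angles, so tangent² = |PO|² − r² = 202 − 4 = 198.

3√22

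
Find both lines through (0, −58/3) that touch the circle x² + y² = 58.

7x + 3y = −58 and 7x − 3y = 58

Let a tangent through (0, −58/3) have slope m. Its distance from (0, 0) must equal √58:
[m·(0) − (58/3)]² = 58(m² + 1)
9m² − 49 = 0, so m = −7/3 or m = 7/3.
With m = −7/3: 7x + 3y = −58. With m = 7/3: 7x − 3y = 58.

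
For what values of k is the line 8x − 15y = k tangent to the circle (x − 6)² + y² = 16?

The line touches the circle iff its distance from (6, 0) is 4:
|8·6 − 15·0 − k| / √289 = 4
|k − (48)| = 4·17, so k = 116 or k = −20.

k = −20 or k = 116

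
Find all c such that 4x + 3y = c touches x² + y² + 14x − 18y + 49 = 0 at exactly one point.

The line touches the circle iff its distance from (−7, 9) is 9:
|4·(−7) + 3·9 − c| / √25 = 9
|c − (−1)| = 9·5, so c = 44 or c = −46.

c = −46 or c = 44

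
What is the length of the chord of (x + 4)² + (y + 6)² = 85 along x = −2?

The distance from (−4, −6) to the line is 2, and r² = 85.
Chord = 2√(r² − d²) = 2·√(81) = 18.

18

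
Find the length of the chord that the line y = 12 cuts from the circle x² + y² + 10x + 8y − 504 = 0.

Substitute y = 12:
x² + 10x − 264 = 0
x = 12 or x = −22, giving (12, 12) and (−22, 12).
|(12, 12) − (−22, 12)| = √((34)² + (0)²) = 34.

34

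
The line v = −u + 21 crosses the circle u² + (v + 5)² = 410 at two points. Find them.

(7, 14) and (19, 2)

From the line, v = −u + 21. Substituting:
2u² − 52u + 266 = 0  ⟹  u² − 26u + 133 = 0
u = 19 or u = 7, giving (19, 2) and (7, 14).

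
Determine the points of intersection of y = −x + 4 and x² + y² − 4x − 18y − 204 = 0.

(−13, 17) and (10, −6)

Express y = −x + 4 and substitute into the circle:
2x² + 6x − 260 = 0  ⟹  x² + 3x − 130 = 0
x = 10 or x = −13, giving (10, −6) and (−13, 17).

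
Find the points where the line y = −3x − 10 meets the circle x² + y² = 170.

(−7, 11) and (1, −13)

Substitute y = −3x − 10:
10x² + 60x − 70 = 0  ⟹  x² + 6x − 7 = 0
x = 1 or x = −7, giving (1, −13) and (−7, 11).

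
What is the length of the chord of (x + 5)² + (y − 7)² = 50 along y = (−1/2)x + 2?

6√5

Centre (−5, 7), r² = 50. Perpendicular distance d from centre to line = |5| / √5 = 5/√5.
Chord = 2√(r² − d²) = 2·√(45) = 6√5.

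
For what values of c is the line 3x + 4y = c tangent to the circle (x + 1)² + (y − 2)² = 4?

The line touches the circle iff its distance from (−1, 2) is 2:
|3·(−1) + 4·2 − c| / √25 = 2
|c − (5)| = 2·5, so c = 15 or c = −5.

c = −5 or c = 15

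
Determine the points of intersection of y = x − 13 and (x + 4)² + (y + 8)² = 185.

From the line, y = x − 13. Substituting:
2x² − 2x − 144 = 0  ⟹  x² − x − 72 = 0
x = 9 or x = −8, giving (9, −4) and (−8, −21).

(−8, −21) and (9, −4)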